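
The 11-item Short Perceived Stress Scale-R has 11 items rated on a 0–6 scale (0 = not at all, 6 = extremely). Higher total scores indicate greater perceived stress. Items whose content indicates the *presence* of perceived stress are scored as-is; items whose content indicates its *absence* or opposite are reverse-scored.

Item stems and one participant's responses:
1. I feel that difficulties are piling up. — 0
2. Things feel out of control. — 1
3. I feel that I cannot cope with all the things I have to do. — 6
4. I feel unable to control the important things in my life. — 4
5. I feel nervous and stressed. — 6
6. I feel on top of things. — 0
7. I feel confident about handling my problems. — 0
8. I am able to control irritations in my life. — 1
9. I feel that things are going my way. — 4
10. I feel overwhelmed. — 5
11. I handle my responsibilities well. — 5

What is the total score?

Items 6, 7, 8, 9, 11 describe the absence/opposite of perceived stress → reverse-score.
reverse-coded value = 6 − response.
  item 1: 0
  item 2: 1
  item 3: 6
  item 4: 4
  item 5: 6
  item 6: 6 − 0 = 6
  item 7: 6 − 0 = 6
  item 8: 6 − 1 = 5
  item 9: 6 − 4 = 2
  item 10: 5
  item 11: 6 − 5 = 1
Total = 0 + 1 + 6 + 4 + 6 + 6 + 6 + 5 + 2 + 5 + 1 = 42

42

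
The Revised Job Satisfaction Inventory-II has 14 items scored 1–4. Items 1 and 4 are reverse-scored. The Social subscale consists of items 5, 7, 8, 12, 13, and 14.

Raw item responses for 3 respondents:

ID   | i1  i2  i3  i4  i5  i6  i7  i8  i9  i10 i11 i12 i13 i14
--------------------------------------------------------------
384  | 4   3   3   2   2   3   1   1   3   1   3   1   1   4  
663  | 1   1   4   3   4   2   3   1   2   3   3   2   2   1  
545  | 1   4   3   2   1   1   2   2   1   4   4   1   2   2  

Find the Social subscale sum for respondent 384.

Respondent 384 raw: 4, 3, 3, 2, 2, 3, 1, 1, 3, 1, 3, 1, 1, 4.
Social items: 5, 7, 8, 12, 13, 14.
Reverse-coded (reverse-coded value = 5 − response):
  item 5: 2
  item 7: 1
  item 8: 1
  item 12: 1
  item 13: 1
  item 14: 4
Sum = 2 + 1 + 1 + 1 + 1 + 4 = 10

10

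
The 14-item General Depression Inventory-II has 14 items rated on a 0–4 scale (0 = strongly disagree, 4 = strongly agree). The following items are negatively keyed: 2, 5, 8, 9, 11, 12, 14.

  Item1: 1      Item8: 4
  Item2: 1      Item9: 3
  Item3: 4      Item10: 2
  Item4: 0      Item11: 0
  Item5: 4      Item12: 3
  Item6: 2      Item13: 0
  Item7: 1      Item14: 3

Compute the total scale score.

Raw sum = 28. Negatively keyed items: 2, 5, 8, 9, 11, 12, 14; their raw sum = 18.
Each reversal replaces raw with 4 − raw, changing the total by 4 − 2·raw per item.
Total = 28 + 7·4 − 2·18 = 28 + 28 − 36 = 20

20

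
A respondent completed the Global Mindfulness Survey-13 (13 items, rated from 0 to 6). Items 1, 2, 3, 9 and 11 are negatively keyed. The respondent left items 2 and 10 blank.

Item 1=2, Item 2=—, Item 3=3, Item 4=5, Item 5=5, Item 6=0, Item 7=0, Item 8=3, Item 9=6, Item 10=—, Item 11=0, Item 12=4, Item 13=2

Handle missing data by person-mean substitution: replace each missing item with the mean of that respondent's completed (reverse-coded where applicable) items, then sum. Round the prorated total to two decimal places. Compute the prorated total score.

Reverse-coded (reversed = (0+6) − raw = 6 − raw):
  item 1: 6 − 2 = 4
  item 3: 6 − 3 = 3
  item 9: 6 − 6 = 0
  item 11: 6 − 0 = 6
Completed scored items (11 of 13): 4, 3, 5, 5, 0, 0, 3, 0, 6, 4, 2; sum = 32.
Person mean = 32 / 11 ≈ 2.9091
Prorated total = (32 / 11) × 13 = 37.82 (to 2 dp)

37.82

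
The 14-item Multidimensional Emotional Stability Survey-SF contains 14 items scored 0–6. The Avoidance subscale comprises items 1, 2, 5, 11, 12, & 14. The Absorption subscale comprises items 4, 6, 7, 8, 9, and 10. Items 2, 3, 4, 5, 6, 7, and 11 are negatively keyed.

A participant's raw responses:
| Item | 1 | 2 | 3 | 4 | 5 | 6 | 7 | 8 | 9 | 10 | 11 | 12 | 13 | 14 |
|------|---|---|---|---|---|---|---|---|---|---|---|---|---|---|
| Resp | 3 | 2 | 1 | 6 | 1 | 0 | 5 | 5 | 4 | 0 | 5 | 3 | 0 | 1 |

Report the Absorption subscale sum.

16

Absorption items: 4, 6, 7, 8, 9, 10.
Of these, items 4, 6, & 7 are negatively keyed; reversed = (0+6) − raw = 6 − raw.
  item 4: 6 − 6 = 0
  item 6: 6 − 0 = 6
  item 7: 6 − 5 = 1
  item 8: 5
  item 9: 4
  item 10: 0
Sum = 0 + 6 + 1 + 5 + 4 + 0 = 16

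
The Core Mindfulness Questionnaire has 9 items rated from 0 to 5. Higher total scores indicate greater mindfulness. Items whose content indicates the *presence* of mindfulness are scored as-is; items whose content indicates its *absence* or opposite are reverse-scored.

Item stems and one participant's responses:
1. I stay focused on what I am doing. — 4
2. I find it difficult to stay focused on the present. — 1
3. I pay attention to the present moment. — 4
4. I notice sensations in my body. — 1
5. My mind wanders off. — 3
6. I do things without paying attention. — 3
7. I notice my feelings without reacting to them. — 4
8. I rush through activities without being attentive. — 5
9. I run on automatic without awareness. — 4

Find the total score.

22

Items 2, 5, 6, 8, 9 describe the absence/opposite of mindfulness → reverse-score.
reverse-coded value = 5 − response.
  item 1: 4
  item 2: 5 − 1 = 4
  item 3: 4
  item 4: 1
  item 5: 5 − 3 = 2
  item 6: 5 − 3 = 2
  item 7: 4
  item 8: 5 − 5 = 0
  item 9: 5 − 4 = 1
Total = 4 + 4 + 4 + 1 + 2 + 2 + 4 + 0 + 1 = 22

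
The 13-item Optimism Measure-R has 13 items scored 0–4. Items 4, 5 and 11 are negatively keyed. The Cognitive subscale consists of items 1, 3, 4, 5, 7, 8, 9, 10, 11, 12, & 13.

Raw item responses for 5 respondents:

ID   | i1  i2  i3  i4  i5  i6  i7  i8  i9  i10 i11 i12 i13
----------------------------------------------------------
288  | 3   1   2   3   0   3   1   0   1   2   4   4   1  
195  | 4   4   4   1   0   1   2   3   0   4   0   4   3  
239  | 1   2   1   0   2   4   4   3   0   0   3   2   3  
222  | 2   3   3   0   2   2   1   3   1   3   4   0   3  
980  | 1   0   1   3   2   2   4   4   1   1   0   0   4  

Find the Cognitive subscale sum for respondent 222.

22

Respondent 222 raw: 2, 3, 3, 0, 2, 2, 1, 3, 1, 3, 4, 0, 3.
Cognitive items: 1, 3, 4, 5, 7, 8, 9, 10, 11, 12, 13.
Reverse-coded (reversed = (0+4) − raw = 4 − raw):
  item 1: 2
  item 3: 3
  item 4: 4 − 0 = 4
  item 5: 4 − 2 = 2
  item 7: 1
  item 8: 3
  item 9: 1
  item 10: 3
  item 11: 4 − 4 = 0
  item 12: 0
  item 13: 3
Sum = 2 + 3 + 4 + 2 + 1 + 3 + 1 + 3 + 0 + 0 + 3 = 22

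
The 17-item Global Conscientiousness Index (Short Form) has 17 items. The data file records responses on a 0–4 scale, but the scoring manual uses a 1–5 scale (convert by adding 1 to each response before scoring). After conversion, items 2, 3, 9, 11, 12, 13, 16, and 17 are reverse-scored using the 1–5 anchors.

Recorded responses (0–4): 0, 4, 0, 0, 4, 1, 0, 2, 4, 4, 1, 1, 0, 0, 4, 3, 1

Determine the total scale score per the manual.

Convert to 1–5: 1, 5, 1, 1, 5, 2, 1, 3, 5, 5, 2, 2, 1, 1, 5, 4, 2
Reverse-coded (reversed = (1+5) − raw = 6 − raw):
  item 2: 6 − 5 = 1
  item 3: 6 − 1 = 5
  item 9: 6 − 5 = 1
  item 11: 6 − 2 = 4
  item 12: 6 − 2 = 4
  item 13: 6 − 1 = 5
  item 16: 6 − 4 = 2
  item 17: 6 − 2 = 4
Scored: 1, 1, 5, 1, 5, 2, 1, 3, 1, 5, 4, 4, 5, 1, 5, 2, 4
Total = 50

50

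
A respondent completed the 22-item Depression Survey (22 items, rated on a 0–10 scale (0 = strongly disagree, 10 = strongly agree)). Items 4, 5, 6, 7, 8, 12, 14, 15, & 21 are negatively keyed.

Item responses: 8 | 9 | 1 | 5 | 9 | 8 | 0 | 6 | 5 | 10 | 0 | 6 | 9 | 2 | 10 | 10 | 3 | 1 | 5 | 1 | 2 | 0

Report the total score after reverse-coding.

104

Negatively keyed items use 10 − raw:
  item 4: 10 − 5 = 5
  item 5: 10 − 9 = 1
  item 6: 10 − 8 = 2
  item 7: 10 − 0 = 10
  item 8: 10 − 6 = 4
  item 12: 10 − 6 = 4
  item 14: 10 − 2 = 8
  item 15: 10 − 10 = 0
  item 21: 10 − 2 = 8
Scored responses: 8, 9, 1, 5, 1, 2, 10, 4, 5, 10, 0, 4, 9, 8, 0, 10, 3, 1, 5, 1, 8, 0
Total = 8 + 9 + 1 + 5 + 1 + 2 + 10 + 4 + 5 + 10 + 0 + 4 + 9 + 8 + 0 + 10 + 3 + 1 + 5 + 1 + 8 + 0 = 104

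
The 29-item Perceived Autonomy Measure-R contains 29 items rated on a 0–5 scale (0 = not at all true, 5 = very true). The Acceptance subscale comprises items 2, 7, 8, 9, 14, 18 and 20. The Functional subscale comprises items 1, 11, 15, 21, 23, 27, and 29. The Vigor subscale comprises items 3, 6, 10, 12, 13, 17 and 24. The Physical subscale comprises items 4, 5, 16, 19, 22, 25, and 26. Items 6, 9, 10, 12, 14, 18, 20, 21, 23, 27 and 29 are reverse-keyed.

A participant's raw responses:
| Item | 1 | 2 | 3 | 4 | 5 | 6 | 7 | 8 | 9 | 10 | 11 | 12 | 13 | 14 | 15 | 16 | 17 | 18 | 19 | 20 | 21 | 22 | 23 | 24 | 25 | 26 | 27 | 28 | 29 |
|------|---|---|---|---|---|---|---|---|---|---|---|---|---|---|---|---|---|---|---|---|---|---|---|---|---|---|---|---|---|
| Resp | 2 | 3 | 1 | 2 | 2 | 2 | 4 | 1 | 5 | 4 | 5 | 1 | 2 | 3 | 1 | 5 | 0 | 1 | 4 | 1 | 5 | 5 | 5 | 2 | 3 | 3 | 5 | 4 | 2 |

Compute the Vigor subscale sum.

13

Vigor items: 3, 6, 10, 12, 13, 17, 24.
Of these, items 6, 10, & 12 are reverse-keyed; on a 0–5 scale, reversed = 5 − raw.
  item 3: 1
  item 6: 5 − 2 = 3
  item 10: 5 − 4 = 1
  item 12: 5 − 1 = 4
  item 13: 2
  item 17: 0
  item 24: 2
Sum = 1 + 3 + 1 + 4 + 2 + 0 + 2 = 13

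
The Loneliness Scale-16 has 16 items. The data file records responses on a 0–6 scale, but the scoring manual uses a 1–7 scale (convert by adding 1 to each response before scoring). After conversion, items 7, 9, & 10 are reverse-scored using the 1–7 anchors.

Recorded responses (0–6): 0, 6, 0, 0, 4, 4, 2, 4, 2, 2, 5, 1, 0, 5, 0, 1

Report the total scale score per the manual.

58

Convert to 1–7: 1, 7, 1, 1, 5, 5, 3, 5, 3, 3, 6, 2, 1, 6, 1, 2
Reverse-coded (reversed = (1+7) − raw = 8 − raw):
  item 7: 8 − 3 = 5
  item 9: 8 − 3 = 5
  item 10: 8 − 3 = 5
Scored: 1, 7, 1, 1, 5, 5, 5, 5, 5, 5, 6, 2, 1, 6, 1, 2
Total = 58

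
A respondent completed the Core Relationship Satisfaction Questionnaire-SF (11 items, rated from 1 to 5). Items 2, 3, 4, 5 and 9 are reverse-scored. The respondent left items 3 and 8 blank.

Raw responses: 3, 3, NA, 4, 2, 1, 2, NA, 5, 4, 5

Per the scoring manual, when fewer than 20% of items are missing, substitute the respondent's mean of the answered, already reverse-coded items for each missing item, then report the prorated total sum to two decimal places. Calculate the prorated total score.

Reverse-coded (reverse-coded value = 6 − response):
  item 2: 6 − 3 = 3
  item 4: 6 − 4 = 2
  item 5: 6 − 2 = 4
  item 9: 6 − 5 = 1
Completed scored items (9 of 11): 3, 3, 2, 4, 1, 2, 1, 4, 5; sum = 25.
Person mean = 25 / 9 ≈ 2.7778
Prorated total = (25 / 9) × 11 = 30.56 (to 2 dp)

30.56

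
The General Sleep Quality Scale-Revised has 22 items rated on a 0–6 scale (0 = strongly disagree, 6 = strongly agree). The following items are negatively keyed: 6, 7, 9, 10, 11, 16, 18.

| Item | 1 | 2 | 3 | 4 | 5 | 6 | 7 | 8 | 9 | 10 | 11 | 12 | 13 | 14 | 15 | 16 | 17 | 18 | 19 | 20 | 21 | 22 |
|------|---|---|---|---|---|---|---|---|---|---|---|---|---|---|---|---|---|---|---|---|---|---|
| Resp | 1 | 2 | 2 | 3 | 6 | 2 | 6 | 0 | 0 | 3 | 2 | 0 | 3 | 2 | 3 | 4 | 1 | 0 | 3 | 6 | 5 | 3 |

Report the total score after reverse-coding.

Raw sum = 57. Negatively keyed items: 6, 7, 9, 10, 11, 16, 18; their raw sum = 17.
Each reversal replaces raw with 6 − raw, changing the total by 6 − 2·raw per item.
Total = 57 + 7·6 − 2·17 = 57 + 42 − 34 = 65

65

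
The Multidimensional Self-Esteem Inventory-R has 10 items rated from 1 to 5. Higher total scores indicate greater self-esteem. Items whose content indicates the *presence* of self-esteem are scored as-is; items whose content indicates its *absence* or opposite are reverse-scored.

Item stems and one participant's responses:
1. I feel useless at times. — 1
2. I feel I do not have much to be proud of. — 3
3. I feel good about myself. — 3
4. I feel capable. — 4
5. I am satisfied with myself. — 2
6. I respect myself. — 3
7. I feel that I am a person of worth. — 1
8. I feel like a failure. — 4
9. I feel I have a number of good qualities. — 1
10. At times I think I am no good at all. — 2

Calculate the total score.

Items 1, 2, 8, 10 describe the absence/opposite of self-esteem → reverse-score.
reverse-coded value = 6 − response.
  item 1: 6 − 1 = 5
  item 2: 6 − 3 = 3
  item 3: 3
  item 4: 4
  item 5: 2
  item 6: 3
  item 7: 1
  item 8: 6 − 4 = 2
  item 9: 1
  item 10: 6 − 2 = 4
Total = 5 + 3 + 3 + 4 + 2 + 3 + 1 + 2 + 1 + 4 = 28

28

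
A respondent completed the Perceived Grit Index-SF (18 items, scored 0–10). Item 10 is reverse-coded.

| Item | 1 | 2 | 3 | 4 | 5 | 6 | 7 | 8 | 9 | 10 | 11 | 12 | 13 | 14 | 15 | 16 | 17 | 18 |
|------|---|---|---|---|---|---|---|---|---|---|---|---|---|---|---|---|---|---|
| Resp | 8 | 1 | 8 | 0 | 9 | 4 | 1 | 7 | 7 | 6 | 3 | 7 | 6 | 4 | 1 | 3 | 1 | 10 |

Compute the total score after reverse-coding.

Reverse-coded items use 10 − raw:
  item 10: 10 − 6 = 4
After reverse-coding: 8, 1, 8, 0, 9, 4, 1, 7, 7, 4, 3, 7, 6, 4, 1, 3, 1, 10
Total = 8 + 1 + 8 + 0 + 9 + 4 + 1 + 7 + 7 + 4 + 3 + 7 + 6 + 4 + 1 + 3 + 1 + 10 = 84

84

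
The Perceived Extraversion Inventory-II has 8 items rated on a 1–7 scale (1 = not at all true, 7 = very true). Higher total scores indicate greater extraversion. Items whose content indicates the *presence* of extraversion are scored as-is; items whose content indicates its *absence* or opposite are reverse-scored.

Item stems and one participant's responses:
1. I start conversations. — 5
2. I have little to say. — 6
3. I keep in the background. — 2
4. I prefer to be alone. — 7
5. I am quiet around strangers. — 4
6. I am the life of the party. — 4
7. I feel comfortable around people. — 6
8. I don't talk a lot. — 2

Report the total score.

34

Items 2, 3, 4, 5, 8 describe the absence/opposite of extraversion → reverse-score.
on a 1–7 scale, reversed = 8 − raw.
  item 1: 5
  item 2: 8 − 6 = 2
  item 3: 8 − 2 = 6
  item 4: 8 − 7 = 1
  item 5: 8 − 4 = 4
  item 6: 4
  item 7: 6
  item 8: 8 − 2 = 6
Total = 5 + 2 + 6 + 1 + 4 + 4 + 6 + 6 = 34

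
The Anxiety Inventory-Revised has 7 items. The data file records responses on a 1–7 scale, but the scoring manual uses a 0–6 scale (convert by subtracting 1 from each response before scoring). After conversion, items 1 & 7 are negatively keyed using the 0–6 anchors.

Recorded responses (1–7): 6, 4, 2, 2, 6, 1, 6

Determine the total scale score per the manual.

12

Convert to 0–6: 5, 3, 1, 1, 5, 0, 5
Reverse-coded (reversed = (0+6) − raw = 6 − raw):
  item 1: 6 − 5 = 1
  item 7: 6 − 5 = 1
Scored: 1, 3, 1, 1, 5, 0, 1
Total = 12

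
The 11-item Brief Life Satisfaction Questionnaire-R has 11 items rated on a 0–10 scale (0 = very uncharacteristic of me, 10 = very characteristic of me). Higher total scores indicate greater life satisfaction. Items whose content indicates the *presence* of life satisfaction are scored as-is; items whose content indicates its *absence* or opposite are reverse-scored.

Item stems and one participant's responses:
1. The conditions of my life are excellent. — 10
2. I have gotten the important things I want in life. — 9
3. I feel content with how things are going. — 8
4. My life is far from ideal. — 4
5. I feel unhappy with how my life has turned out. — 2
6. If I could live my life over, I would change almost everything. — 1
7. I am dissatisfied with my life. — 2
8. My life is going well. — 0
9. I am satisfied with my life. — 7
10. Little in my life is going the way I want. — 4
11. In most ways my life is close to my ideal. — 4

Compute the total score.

Items 4, 5, 6, 7, 10 describe the absence/opposite of life satisfaction → reverse-score.
reverse-coded value = 10 − response.
  item 1: 10
  item 2: 9
  item 3: 8
  item 4: 10 − 4 = 6
  item 5: 10 − 2 = 8
  item 6: 10 − 1 = 9
  item 7: 10 − 2 = 8
  item 8: 0
  item 9: 7
  item 10: 10 − 4 = 6
  item 11: 4
Total = 10 + 9 + 8 + 6 + 8 + 9 + 8 + 0 + 7 + 6 + 4 = 75

75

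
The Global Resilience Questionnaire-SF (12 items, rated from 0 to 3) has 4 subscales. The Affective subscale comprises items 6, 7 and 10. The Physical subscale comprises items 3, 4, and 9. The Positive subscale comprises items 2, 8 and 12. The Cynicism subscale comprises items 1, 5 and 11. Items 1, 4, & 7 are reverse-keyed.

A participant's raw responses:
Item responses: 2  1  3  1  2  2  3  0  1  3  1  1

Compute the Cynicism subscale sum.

Cynicism items: 1, 5, 11.
Of these, item 1 is reverse-keyed; on a 0–3 scale, reversed = 3 − raw.
  item 1: 3 − 2 = 1
  item 5: 2
  item 11: 1
Sum = 1 + 2 + 1 = 4

4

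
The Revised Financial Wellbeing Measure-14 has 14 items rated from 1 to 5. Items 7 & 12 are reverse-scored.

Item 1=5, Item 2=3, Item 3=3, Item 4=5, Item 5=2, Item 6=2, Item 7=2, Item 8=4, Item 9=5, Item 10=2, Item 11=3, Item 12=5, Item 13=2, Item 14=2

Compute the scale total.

Raw sum = 45. Reverse-scored items: 7, 12; their raw sum = 7.
Each reversal replaces raw with 6 − raw, changing the total by 6 − 2·raw per item.
Total = 45 + 2·6 − 2·7 = 45 + 12 − 14 = 43

43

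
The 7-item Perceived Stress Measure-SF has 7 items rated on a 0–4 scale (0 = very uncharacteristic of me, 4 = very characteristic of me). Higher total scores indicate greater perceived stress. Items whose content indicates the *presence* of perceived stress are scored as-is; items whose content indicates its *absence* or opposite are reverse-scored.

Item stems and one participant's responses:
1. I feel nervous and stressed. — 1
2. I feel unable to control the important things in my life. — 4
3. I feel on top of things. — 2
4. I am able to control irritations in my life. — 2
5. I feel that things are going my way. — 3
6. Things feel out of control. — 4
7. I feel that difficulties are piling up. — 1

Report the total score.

15

Items 3, 4, 5 describe the absence/opposite of perceived stress → reverse-score.
on a 0–4 scale, reversed = 4 − raw.
  item 1: 1
  item 2: 4
  item 3: 4 − 2 = 2
  item 4: 4 − 2 = 2
  item 5: 4 − 3 = 1
  item 6: 4
  item 7: 1
Total = 1 + 4 + 2 + 2 + 1 + 4 + 1 = 15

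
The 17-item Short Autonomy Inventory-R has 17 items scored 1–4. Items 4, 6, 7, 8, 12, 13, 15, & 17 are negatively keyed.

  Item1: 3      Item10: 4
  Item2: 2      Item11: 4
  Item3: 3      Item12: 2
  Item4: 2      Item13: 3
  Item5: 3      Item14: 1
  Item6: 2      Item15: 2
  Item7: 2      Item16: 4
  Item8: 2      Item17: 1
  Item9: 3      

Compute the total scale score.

51

Negatively keyed items use 5 − raw:
  item 4: 5 − 2 = 3
  item 6: 5 − 2 = 3
  item 7: 5 − 2 = 3
  item 8: 5 − 2 = 3
  item 12: 5 − 2 = 3
  item 13: 5 − 3 = 2
  item 15: 5 − 2 = 3
  item 17: 5 − 1 = 4
After reverse-coding: 3, 2, 3, 3, 3, 3, 3, 3, 3, 4, 4, 3, 2, 1, 3, 4, 4
Total = 3 + 2 + 3 + 3 + 3 + 3 + 3 + 3 + 3 + 4 + 4 + 3 + 2 + 1 + 3 + 4 + 4 = 51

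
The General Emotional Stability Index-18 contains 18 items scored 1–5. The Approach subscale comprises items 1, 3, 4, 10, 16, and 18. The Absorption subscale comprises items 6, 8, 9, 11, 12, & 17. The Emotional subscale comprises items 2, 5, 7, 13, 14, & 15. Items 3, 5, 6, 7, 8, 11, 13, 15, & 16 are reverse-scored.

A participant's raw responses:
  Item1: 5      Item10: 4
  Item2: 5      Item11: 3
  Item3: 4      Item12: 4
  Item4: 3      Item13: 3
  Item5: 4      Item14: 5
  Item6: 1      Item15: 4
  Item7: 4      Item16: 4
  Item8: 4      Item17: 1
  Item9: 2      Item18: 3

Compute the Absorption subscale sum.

17

Absorption items: 6, 8, 9, 11, 12, 17.
Of these, items 6, 8, and 11 are reverse-scored; reversed = (1+5) − raw = 6 − raw.
  item 6: 6 − 1 = 5
  item 8: 6 − 4 = 2
  item 9: 2
  item 11: 6 − 3 = 3
  item 12: 4
  item 17: 1
Sum = 5 + 2 + 2 + 3 + 4 + 1 = 17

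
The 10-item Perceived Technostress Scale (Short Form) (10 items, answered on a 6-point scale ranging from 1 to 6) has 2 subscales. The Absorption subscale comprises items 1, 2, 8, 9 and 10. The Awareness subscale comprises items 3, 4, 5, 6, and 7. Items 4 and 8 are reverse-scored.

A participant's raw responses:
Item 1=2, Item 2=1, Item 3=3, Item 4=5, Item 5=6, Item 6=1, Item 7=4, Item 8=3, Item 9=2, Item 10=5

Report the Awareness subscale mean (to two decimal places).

Awareness items: 3, 4, 5, 6, 7.
Of these, item 4 is reverse-scored; on a 1–6 scale, reversed = 7 − raw.
  item 3: 3
  item 4: 7 − 5 = 2
  item 5: 6
  item 6: 1
  item 7: 4
Sum = 3 + 2 + 6 + 1 + 4 = 16
Mean = 16 / 5 = 3.20

3.20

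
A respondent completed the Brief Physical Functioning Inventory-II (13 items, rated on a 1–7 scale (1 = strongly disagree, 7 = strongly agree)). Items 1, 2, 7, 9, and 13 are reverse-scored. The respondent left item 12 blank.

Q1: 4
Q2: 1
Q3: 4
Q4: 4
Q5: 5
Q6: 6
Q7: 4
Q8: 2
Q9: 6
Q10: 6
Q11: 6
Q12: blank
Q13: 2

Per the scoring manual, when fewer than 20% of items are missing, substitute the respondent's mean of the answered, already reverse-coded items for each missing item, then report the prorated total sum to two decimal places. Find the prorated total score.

60.67

Reverse-coded (reversed = (1+7) − raw = 8 − raw):
  item 1: 8 − 4 = 4
  item 2: 8 − 1 = 7
  item 7: 8 − 4 = 4
  item 9: 8 − 6 = 2
  item 13: 8 − 2 = 6
Completed scored items (12 of 13): 4, 7, 4, 4, 5, 6, 4, 2, 2, 6, 6, 6; sum = 56.
Person mean = 56 / 12 ≈ 4.6667
Prorated total = (56 / 12) × 13 = 60.67 (to 2 dp)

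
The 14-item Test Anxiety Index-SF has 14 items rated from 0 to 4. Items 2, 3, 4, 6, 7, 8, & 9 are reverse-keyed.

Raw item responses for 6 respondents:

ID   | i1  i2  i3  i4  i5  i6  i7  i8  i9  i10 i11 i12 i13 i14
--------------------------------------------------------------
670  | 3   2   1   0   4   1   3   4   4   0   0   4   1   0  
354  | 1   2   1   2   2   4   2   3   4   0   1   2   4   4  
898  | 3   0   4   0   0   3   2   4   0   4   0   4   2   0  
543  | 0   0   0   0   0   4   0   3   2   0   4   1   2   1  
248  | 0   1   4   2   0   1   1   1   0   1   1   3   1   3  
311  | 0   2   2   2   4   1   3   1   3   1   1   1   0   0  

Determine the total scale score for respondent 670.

25

Respondent 670 raw: 3, 2, 1, 0, 4, 1, 3, 4, 4, 0, 0, 4, 1, 0.
Reverse-coded (reversed = (0+4) − raw = 4 − raw):
  item 1: 3
  item 2: 4 − 2 = 2
  item 3: 4 − 1 = 3
  item 4: 4 − 0 = 4
  item 5: 4
  item 6: 4 − 1 = 3
  item 7: 4 − 3 = 1
  item 8: 4 − 4 = 0
  item 9: 4 − 4 = 0
  item 10: 0
  item 11: 0
  item 12: 4
  item 13: 1
  item 14: 0
Sum = 3 + 2 + 3 + 4 + 4 + 3 + 1 + 0 + 0 + 0 + 0 + 4 + 1 + 0 = 25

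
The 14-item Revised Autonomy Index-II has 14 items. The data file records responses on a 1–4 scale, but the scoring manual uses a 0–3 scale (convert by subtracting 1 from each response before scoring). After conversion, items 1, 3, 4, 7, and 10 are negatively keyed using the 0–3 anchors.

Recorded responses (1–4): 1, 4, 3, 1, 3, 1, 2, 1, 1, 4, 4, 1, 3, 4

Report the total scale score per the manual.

Convert to 0–3: 0, 3, 2, 0, 2, 0, 1, 0, 0, 3, 3, 0, 2, 3
Reverse-coded (reversed = (0+3) − raw = 3 − raw):
  item 1: 3 − 0 = 3
  item 3: 3 − 2 = 1
  item 4: 3 − 0 = 3
  item 7: 3 − 1 = 2
  item 10: 3 − 3 = 0
Scored: 3, 3, 1, 3, 2, 0, 2, 0, 0, 0, 3, 0, 2, 3
Total = 22

22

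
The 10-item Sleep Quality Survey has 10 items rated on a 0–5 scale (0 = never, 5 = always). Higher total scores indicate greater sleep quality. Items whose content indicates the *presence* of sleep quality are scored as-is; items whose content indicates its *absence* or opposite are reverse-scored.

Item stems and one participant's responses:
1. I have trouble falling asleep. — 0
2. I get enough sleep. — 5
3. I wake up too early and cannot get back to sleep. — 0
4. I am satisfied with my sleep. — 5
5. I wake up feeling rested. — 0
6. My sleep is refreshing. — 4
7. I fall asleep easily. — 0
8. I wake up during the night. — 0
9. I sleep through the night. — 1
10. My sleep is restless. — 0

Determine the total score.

35

Items 1, 3, 8, 10 describe the absence/opposite of sleep quality → reverse-score.
on a 0–5 scale, reversed = 5 − raw.
  item 1: 5 − 0 = 5
  item 2: 5
  item 3: 5 − 0 = 5
  item 4: 5
  item 5: 0
  item 6: 4
  item 7: 0
  item 8: 5 − 0 = 5
  item 9: 1
  item 10: 5 − 0 = 5
Total = 5 + 5 + 5 + 5 + 0 + 4 + 0 + 5 + 1 + 5 = 35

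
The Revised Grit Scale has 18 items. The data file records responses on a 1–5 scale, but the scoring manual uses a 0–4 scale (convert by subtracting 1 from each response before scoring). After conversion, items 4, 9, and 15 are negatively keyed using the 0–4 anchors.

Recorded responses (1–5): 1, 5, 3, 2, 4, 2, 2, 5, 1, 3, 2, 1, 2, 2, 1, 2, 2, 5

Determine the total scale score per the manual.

37

Convert to 0–4: 0, 4, 2, 1, 3, 1, 1, 4, 0, 2, 1, 0, 1, 1, 0, 1, 1, 4
Reverse-coded (reversed = (0+4) − raw = 4 − raw):
  item 4: 4 − 1 = 3
  item 9: 4 − 0 = 4
  item 15: 4 − 0 = 4
Scored: 0, 4, 2, 3, 3, 1, 1, 4, 4, 2, 1, 0, 1, 1, 4, 1, 1, 4
Total = 37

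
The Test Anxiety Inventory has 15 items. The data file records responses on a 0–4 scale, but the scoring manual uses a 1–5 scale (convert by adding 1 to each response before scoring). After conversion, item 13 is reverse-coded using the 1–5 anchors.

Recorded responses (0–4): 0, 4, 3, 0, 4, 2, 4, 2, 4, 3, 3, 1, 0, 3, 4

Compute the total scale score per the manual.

Convert to 1–5: 1, 5, 4, 1, 5, 3, 5, 3, 5, 4, 4, 2, 1, 4, 5
Reverse-coded (reversed = (1+5) − raw = 6 − raw):
  item 13: 6 − 1 = 5
Scored: 1, 5, 4, 1, 5, 3, 5, 3, 5, 4, 4, 2, 5, 4, 5
Total = 56

56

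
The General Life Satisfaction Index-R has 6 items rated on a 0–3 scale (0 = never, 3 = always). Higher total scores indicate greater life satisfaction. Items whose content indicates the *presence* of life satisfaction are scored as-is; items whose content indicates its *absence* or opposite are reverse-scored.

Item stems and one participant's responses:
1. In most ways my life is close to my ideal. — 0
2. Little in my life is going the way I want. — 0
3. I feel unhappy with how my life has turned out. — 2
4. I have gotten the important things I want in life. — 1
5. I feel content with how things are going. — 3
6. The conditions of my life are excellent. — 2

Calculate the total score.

Items 2, 3 describe the absence/opposite of life satisfaction → reverse-score.
reverse-coded value = 3 − response.
  item 1: 0
  item 2: 3 − 0 = 3
  item 3: 3 − 2 = 1
  item 4: 1
  item 5: 3
  item 6: 2
Total = 0 + 3 + 1 + 1 + 3 + 2 = 10

10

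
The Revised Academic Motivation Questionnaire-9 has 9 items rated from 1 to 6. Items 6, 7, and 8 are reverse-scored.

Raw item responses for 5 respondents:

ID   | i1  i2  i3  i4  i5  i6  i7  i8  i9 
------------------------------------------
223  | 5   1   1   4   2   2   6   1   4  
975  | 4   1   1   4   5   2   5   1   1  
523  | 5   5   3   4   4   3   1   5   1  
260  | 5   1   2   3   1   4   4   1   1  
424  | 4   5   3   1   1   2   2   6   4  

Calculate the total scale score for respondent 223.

29

Respondent 223 raw: 5, 1, 1, 4, 2, 2, 6, 1, 4.
Reverse-coded (reversed = (1+6) − raw = 7 − raw):
  item 1: 5
  item 2: 1
  item 3: 1
  item 4: 4
  item 5: 2
  item 6: 7 − 2 = 5
  item 7: 7 − 6 = 1
  item 8: 7 − 1 = 6
  item 9: 4
Sum = 5 + 1 + 1 + 4 + 2 + 5 + 1 + 6 + 4 = 29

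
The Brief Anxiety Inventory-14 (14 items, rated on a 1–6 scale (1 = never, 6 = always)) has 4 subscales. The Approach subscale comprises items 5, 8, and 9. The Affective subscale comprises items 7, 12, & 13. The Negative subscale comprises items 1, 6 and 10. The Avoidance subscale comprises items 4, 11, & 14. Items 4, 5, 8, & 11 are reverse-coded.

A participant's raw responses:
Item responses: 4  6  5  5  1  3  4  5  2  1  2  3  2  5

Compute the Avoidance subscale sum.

12

Avoidance items: 4, 11, 14.
Of these, items 4 & 11 are reverse-coded; on a 1–6 scale, reversed = 7 − raw.
  item 4: 7 − 5 = 2
  item 11: 7 − 2 = 5
  item 14: 5
Sum = 2 + 5 + 5 = 12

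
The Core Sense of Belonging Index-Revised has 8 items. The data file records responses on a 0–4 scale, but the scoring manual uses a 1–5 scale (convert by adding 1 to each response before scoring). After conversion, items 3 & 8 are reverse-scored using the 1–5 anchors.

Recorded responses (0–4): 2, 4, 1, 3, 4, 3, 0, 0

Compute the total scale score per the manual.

31

Convert to 1–5: 3, 5, 2, 4, 5, 4, 1, 1
Reverse-coded (reverse-coded value = 6 − response):
  item 3: 6 − 2 = 4
  item 8: 6 − 1 = 5
Scored: 3, 5, 4, 4, 5, 4, 1, 5
Total = 31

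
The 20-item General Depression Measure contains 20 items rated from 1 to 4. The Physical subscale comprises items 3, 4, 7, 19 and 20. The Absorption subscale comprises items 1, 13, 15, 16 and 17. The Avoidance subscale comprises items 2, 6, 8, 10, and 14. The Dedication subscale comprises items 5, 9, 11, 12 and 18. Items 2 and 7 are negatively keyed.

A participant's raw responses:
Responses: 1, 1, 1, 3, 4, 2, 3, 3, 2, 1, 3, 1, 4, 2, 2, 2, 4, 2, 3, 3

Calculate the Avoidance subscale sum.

12

Avoidance items: 2, 6, 8, 10, 14.
Of these, item 2 is negatively keyed; on a 1–4 scale, reversed = 5 − raw.
  item 2: 5 − 1 = 4
  item 6: 2
  item 8: 3
  item 10: 1
  item 14: 2
Sum = 4 + 2 + 3 + 1 + 2 = 12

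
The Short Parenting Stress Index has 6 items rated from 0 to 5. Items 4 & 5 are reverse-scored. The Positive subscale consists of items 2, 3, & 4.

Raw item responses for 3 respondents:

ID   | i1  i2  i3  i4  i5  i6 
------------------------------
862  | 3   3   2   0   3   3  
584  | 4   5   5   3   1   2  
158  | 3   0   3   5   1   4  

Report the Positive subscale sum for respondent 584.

12

Respondent 584 raw: 4, 5, 5, 3, 1, 2.
Positive items: 2, 3, 4.
Reverse-coded (reverse-coded value = 5 − response):
  item 2: 5
  item 3: 5
  item 4: 5 − 3 = 2
Sum = 5 + 5 + 2 = 12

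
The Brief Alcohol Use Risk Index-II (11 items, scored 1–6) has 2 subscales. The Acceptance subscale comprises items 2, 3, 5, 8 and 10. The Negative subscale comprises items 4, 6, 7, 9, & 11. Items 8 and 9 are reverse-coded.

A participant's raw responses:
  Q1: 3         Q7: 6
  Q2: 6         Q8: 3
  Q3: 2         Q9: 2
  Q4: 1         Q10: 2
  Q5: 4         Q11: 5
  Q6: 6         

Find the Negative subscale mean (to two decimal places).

4.60

Negative items: 4, 6, 7, 9, 11.
Of these, item 9 is reverse-coded; reversed = (1+6) − raw = 7 − raw.
  item 4: 1
  item 6: 6
  item 7: 6
  item 9: 7 − 2 = 5
  item 11: 5
Sum = 1 + 6 + 6 + 5 + 5 = 23
Mean = 23 / 5 = 4.60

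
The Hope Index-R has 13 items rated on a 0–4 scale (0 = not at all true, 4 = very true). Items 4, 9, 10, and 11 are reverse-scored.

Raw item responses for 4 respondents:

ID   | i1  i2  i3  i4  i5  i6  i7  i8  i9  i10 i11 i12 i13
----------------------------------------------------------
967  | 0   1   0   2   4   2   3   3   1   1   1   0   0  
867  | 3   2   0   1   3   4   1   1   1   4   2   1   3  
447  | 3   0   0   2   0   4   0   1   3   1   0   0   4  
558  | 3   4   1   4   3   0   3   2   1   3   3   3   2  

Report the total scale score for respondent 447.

Respondent 447 raw: 3, 0, 0, 2, 0, 4, 0, 1, 3, 1, 0, 0, 4.
Reverse-coded (reverse-coded value = 4 − response):
  item 1: 3
  item 2: 0
  item 3: 0
  item 4: 4 − 2 = 2
  item 5: 0
  item 6: 4
  item 7: 0
  item 8: 1
  item 9: 4 − 3 = 1
  item 10: 4 − 1 = 3
  item 11: 4 − 0 = 4
  item 12: 0
  item 13: 4
Sum = 3 + 0 + 0 + 2 + 0 + 4 + 0 + 1 + 1 + 3 + 4 + 0 + 4 = 22

22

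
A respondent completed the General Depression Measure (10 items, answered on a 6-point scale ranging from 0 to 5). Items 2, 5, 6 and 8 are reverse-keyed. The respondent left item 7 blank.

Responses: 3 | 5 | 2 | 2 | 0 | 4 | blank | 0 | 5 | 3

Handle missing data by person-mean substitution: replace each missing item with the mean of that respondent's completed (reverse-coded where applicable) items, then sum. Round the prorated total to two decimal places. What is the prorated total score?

28.89

Reverse-coded (on a 0–5 scale, reversed = 5 − raw):
  item 2: 5 − 5 = 0
  item 5: 5 − 0 = 5
  item 6: 5 − 4 = 1
  item 8: 5 − 0 = 5
Completed scored items (9 of 10): 3, 0, 2, 2, 5, 1, 5, 5, 3; sum = 26.
Person mean = 26 / 9 ≈ 2.8889
Prorated total = (26 / 9) × 10 = 28.89 (to 2 dp)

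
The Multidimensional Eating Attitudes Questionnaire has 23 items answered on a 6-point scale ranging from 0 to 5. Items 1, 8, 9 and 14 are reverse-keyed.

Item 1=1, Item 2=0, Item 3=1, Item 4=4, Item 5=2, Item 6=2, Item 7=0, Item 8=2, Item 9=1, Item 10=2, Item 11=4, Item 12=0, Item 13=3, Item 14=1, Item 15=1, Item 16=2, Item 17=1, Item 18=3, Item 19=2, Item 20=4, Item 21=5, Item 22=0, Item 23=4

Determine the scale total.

55

Reverse-coded items (reversed = (0+5) − raw = 5 − raw):
  item 1: 5 − 1 = 4
  item 8: 5 − 2 = 3
  item 9: 5 − 1 = 4
  item 14: 5 − 1 = 4
After reverse-coding: 4, 0, 1, 4, 2, 2, 0, 3, 4, 2, 4, 0, 3, 4, 1, 2, 1, 3, 2, 4, 5, 0, 4
Total = 4 + 0 + 1 + 4 + 2 + 2 + 0 + 3 + 4 + 2 + 4 + 0 + 3 + 4 + 1 + 2 + 1 + 3 + 2 + 4 + 5 + 0 + 4 = 55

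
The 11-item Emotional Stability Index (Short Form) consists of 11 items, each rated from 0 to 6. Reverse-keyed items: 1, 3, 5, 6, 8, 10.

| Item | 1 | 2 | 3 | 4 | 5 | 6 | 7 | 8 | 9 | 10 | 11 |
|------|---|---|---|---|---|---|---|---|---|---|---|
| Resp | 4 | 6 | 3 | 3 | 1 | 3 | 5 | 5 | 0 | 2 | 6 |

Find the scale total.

38

Reverse-coded items (reversed = (0+6) − raw = 6 − raw):
  item 1: 6 − 4 = 2
  item 3: 6 − 3 = 3
  item 5: 6 − 1 = 5
  item 6: 6 − 3 = 3
  item 8: 6 − 5 = 1
  item 10: 6 − 2 = 4
After reverse-coding: 2, 6, 3, 3, 5, 3, 5, 1, 0, 4, 6
Total = 2 + 6 + 3 + 3 + 5 + 3 + 5 + 1 + 0 + 4 + 6 = 38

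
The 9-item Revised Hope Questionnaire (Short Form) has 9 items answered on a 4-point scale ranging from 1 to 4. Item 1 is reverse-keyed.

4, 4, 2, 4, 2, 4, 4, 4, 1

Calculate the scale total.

26

Reverse-coded items (reversed = (1+4) − raw = 5 − raw):
  item 1: 5 − 4 = 1
After reverse-coding: 1, 4, 2, 4, 2, 4, 4, 4, 1
Total = 1 + 4 + 2 + 4 + 2 + 4 + 4 + 4 + 1 = 26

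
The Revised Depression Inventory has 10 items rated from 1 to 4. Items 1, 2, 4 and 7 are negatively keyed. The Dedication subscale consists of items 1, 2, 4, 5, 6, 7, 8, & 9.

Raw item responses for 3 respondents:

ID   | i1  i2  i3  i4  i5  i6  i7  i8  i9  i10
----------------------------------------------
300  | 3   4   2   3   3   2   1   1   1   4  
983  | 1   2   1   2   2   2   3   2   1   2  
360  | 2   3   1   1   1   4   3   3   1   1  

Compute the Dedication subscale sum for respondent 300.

Respondent 300 raw: 3, 4, 2, 3, 3, 2, 1, 1, 1, 4.
Dedication items: 1, 2, 4, 5, 6, 7, 8, 9.
Reverse-coded (reversed = (1+4) − raw = 5 − raw):
  item 1: 5 − 3 = 2
  item 2: 5 − 4 = 1
  item 4: 5 − 3 = 2
  item 5: 3
  item 6: 2
  item 7: 5 − 1 = 4
  item 8: 1
  item 9: 1
Sum = 2 + 1 + 2 + 3 + 2 + 4 + 1 + 1 = 16

16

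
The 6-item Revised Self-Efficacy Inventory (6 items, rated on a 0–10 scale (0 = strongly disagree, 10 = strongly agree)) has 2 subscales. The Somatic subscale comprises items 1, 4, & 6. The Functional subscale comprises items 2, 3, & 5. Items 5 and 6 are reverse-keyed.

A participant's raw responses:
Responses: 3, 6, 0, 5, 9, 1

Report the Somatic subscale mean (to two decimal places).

Somatic items: 1, 4, 6.
Of these, item 6 is reverse-keyed; reverse-coded value = 10 − response.
  item 1: 3
  item 4: 5
  item 6: 10 − 1 = 9
Sum = 3 + 5 + 9 = 17
Mean = 17 / 3 = 5.67

5.67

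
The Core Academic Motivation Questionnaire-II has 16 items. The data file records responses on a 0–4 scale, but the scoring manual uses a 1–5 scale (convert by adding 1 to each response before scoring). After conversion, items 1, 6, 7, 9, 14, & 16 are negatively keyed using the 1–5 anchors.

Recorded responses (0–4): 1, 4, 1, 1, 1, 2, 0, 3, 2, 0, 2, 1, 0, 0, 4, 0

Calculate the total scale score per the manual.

Convert to 1–5: 2, 5, 2, 2, 2, 3, 1, 4, 3, 1, 3, 2, 1, 1, 5, 1
Reverse-coded (reversed = (1+5) − raw = 6 − raw):
  item 1: 6 − 2 = 4
  item 6: 6 − 3 = 3
  item 7: 6 − 1 = 5
  item 9: 6 − 3 = 3
  item 14: 6 − 1 = 5
  item 16: 6 − 1 = 5
Scored: 4, 5, 2, 2, 2, 3, 5, 4, 3, 1, 3, 2, 1, 5, 5, 5
Total = 52

52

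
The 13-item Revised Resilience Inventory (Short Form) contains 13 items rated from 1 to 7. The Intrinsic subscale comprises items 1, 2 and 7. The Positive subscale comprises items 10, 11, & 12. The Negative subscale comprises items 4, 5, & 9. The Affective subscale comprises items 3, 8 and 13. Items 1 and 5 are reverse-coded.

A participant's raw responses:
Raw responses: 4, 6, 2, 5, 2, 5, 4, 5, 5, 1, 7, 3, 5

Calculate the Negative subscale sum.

16

Negative items: 4, 5, 9.
Of these, item 5 is reverse-coded; reverse-coded value = 8 − response.
  item 4: 5
  item 5: 8 − 2 = 6
  item 9: 5
Sum = 5 + 6 + 5 = 16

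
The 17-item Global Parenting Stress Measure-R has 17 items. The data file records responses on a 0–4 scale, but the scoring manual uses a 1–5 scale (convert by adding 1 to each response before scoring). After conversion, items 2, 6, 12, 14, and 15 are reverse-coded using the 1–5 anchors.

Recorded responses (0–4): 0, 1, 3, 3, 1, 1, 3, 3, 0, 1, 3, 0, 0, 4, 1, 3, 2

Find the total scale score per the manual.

52

Convert to 1–5: 1, 2, 4, 4, 2, 2, 4, 4, 1, 2, 4, 1, 1, 5, 2, 4, 3
Reverse-coded (on a 1–5 scale, reversed = 6 − raw):
  item 2: 6 − 2 = 4
  item 6: 6 − 2 = 4
  item 12: 6 − 1 = 5
  item 14: 6 − 5 = 1
  item 15: 6 − 2 = 4
Scored: 1, 4, 4, 4, 2, 4, 4, 4, 1, 2, 4, 5, 1, 1, 4, 4, 3
Total = 52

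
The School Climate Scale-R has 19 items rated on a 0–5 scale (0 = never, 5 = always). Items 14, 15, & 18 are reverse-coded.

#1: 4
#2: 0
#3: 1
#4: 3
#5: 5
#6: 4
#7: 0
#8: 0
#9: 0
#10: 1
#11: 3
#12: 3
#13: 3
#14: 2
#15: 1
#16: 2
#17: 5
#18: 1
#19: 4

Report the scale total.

49

Reversing items 14, 15 and 18 with 5 − raw:
Total = 4 + 0 + 1 + 3 + 5 + 4 + 0 + 0 + 0 + 1 + 3 + 3 + 3 + (5−2) + (5−1) + 2 + 5 + (5−1) + 4
      = 4 + 0 + 1 + 3 + 5 + 4 + 0 + 0 + 0 + 1 + 3 + 3 + 3 + 3 + 4 + 2 + 5 + 4 + 4 = 49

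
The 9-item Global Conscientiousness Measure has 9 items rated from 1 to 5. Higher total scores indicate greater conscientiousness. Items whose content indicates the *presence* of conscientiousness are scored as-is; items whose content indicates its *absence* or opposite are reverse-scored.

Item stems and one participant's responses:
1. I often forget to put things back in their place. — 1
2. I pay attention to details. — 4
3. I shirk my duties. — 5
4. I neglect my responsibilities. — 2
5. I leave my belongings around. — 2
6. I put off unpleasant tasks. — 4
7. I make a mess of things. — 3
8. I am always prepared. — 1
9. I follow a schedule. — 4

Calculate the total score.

28

Items 1, 3, 4, 5, 6, 7 describe the absence/opposite of conscientiousness → reverse-score.
on a 1–5 scale, reversed = 6 − raw.
  item 1: 6 − 1 = 5
  item 2: 4
  item 3: 6 − 5 = 1
  item 4: 6 − 2 = 4
  item 5: 6 − 2 = 4
  item 6: 6 − 4 = 2
  item 7: 6 − 3 = 3
  item 8: 1
  item 9: 4
Total = 5 + 4 + 1 + 4 + 4 + 2 + 3 + 1 + 4 = 28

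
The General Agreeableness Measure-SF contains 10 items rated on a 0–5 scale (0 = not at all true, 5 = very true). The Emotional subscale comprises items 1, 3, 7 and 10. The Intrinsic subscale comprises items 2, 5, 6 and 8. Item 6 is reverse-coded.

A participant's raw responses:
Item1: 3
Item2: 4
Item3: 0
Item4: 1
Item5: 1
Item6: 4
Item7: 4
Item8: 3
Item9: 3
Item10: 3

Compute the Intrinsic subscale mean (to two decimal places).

2.25

Intrinsic items: 2, 5, 6, 8.
Of these, item 6 is reverse-coded; reversed = (0+5) − raw = 5 − raw.
  item 2: 4
  item 5: 1
  item 6: 5 − 4 = 1
  item 8: 3
Sum = 4 + 1 + 1 + 3 = 9
Mean = 9 / 4 = 2.25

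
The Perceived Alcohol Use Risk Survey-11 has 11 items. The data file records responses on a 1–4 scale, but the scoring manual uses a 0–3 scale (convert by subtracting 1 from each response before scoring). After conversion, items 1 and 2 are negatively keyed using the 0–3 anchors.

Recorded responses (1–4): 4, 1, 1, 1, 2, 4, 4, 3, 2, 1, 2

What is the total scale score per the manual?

14

Convert to 0–3: 3, 0, 0, 0, 1, 3, 3, 2, 1, 0, 1
Reverse-coded (reverse-coded value = 3 − response):
  item 1: 3 − 3 = 0
  item 2: 3 − 0 = 3
Scored: 0, 3, 0, 0, 1, 3, 3, 2, 1, 0, 1
Total = 14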